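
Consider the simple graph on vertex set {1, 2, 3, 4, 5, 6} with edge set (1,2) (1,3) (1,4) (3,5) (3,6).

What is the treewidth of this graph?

1

A width-1 tree decomposition is:
Bags: B1 = {1, 4}  B2 = {1, 3}  B3 = {3, 5}  B4 = {3, 6}  B5 = {1, 2}
Tree: B1–B2, B2–B3, B3–B4, B2–B5
Every bag has size at most 2, so the width is 2 − 1 = 1 and tw(G) ≤ 1. Any graph with an edge has treewidth ≥ 1, and G has the edge 4–1. Hence tw(G) = 1 exactly.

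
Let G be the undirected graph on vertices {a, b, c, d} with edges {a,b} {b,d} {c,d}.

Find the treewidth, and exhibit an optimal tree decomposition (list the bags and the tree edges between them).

Treewidth 1.
One optimal decomposition is:
Bags: B1 = {c, d}  B2 = {b, d}  B3 = {a, b}
Tree: B1–B2, B2–B3

Each bag holds 2 vertices, so the decomposition has width 1, which upper-bounds the treewidth. G has an edge, so its treewidth is at least 1. Therefore the treewidth is 1.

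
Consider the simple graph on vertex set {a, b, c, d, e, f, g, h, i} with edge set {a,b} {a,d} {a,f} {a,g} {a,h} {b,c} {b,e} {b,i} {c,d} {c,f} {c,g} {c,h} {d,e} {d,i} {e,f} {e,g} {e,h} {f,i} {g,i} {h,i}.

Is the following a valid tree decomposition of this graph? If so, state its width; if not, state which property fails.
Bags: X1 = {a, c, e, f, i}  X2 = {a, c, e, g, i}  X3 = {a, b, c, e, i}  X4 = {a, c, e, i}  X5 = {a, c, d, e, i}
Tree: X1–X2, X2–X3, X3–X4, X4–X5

A tree decomposition must satisfy three properties: every vertex lies in some bag; for every edge, both endpoints lie together in some bag; and for every vertex, the bags containing it form a connected subtree. Here vertex h appears in no bag, so the decomposition is invalid.

No — vertex h appears in no bag.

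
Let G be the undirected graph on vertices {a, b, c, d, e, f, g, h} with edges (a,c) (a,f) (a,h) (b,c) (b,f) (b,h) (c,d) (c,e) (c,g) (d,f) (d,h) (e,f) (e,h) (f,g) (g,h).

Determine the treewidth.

3

A width-3 tree decomposition is:
Bags: B1 = {c, d, f, h}  B2 = {b, c, f, h}  B3 = {a, c, f, h}  B4 = {c, e, f, h}  B5 = {c, f, g, h}
Tree: B1–B2, B2–B3, B3–B4, B4–B5
Every bag has size at most 4, so the width is 4 − 1 = 3 and tw(G) ≤ 3. For the lower bound: the 4 vertex sets {c,d}, {b,h}, {f}, {a} are disjoint, each induces a connected subgraph, and every pair is joined by at least one edge of G. Contracting each set to a single vertex therefore yields K_{4} as a minor, and since treewidth is minor-monotone, tw(G) ≥ tw(K_{4}) = 3. Combining the bounds, tw(G) = 3.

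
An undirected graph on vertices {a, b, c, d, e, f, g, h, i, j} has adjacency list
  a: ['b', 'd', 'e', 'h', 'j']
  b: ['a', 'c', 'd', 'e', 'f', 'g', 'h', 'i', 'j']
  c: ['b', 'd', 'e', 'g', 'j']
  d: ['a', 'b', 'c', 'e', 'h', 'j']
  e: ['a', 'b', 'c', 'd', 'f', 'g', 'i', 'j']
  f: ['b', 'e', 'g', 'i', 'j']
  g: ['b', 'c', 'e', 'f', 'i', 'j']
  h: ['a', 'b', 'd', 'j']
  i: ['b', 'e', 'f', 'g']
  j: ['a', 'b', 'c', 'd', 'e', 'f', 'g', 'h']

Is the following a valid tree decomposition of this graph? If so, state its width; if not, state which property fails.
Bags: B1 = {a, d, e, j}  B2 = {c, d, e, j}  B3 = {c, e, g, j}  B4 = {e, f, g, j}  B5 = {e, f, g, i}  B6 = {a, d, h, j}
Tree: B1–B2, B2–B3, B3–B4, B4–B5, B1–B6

A tree decomposition must satisfy three properties: every vertex lies in some bag; for every edge, both endpoints lie together in some bag; and for every vertex, the bags containing it form a connected subtree. Here vertex b appears in no bag, so the decomposition is invalid.

No — vertex b appears in no bag.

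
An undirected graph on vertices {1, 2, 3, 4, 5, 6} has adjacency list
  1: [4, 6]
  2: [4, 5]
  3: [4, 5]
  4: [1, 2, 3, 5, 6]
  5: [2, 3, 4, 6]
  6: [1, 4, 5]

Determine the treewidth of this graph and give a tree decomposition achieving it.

Treewidth 2.
Bags: B1 = {4, 5, 6}  B2 = {2, 4, 5}  B3 = {3, 4, 5}  B4 = {1, 4, 6}
Tree: B1–B2, B2–B3, B1–B4

Every bag has size at most 3, so the width is 3 − 1 = 2 and tw(G) ≤ 2. For the lower bound, the 3 vertices {1, 4, 6} are pairwise adjacent, and any tree decomposition puts a clique entirely inside one bag — forcing width ≥ 2. The upper and lower bounds meet at 2, so that is the treewidth.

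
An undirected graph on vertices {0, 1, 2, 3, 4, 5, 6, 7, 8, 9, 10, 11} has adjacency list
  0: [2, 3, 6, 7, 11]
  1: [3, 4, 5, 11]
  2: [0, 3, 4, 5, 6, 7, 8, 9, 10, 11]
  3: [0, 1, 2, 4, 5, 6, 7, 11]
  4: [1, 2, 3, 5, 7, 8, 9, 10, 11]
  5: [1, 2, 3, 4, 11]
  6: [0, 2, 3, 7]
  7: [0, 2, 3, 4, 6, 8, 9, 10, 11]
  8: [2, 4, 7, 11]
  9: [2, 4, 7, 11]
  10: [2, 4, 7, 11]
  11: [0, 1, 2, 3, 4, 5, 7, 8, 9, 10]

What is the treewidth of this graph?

4

A width-4 tree decomposition is:
Bags: B1 = {2, 4, 7, 9, 11}  B2 = {2, 4, 7, 8, 11}  B3 = {2, 3, 4, 7, 11}  B4 = {2, 3, 4, 5, 11}  B5 = {2, 4, 7, 10, 11}  B6 = {1, 3, 4, 5, 11}  B7 = {0, 2, 3, 7, 11}  B8 = {0, 2, 3, 6, 7}
Tree: B1–B2, B2–B3, B3–B4, B1–B5, B4–B6, B3–B7, B7–B8
Every bag has size at most 5, so the width is 5 − 1 = 4 and tw(G) ≤ 4. For the lower bound, the 5 vertices {1, 3, 4, 5, 11} are pairwise adjacent, and any tree decomposition puts a clique entirely inside one bag — forcing width ≥ 4. Therefore the treewidth is 4.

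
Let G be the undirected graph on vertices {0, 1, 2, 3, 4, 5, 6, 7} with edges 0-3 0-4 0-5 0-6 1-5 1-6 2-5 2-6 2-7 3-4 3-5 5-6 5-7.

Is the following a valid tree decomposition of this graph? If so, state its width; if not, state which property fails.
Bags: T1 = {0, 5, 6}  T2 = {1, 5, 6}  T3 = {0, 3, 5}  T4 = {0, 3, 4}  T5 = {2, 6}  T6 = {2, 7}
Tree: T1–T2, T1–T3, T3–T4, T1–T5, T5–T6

No — edge (5,2) lies in no bag.

A tree decomposition must satisfy three properties: every vertex lies in some bag; for every edge, both endpoints lie together in some bag; and for every vertex, the bags containing it form a connected subtree. Here edge (5,2) lies in no bag, so the decomposition is invalid.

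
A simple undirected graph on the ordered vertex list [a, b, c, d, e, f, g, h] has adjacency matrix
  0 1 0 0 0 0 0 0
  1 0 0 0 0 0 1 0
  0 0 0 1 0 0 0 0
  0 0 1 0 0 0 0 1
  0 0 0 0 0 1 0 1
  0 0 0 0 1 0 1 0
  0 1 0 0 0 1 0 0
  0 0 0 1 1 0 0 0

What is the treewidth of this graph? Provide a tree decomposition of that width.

Treewidth 1.
One optimal decomposition is:
Bags: B1 = {a, b}  B2 = {b, g}  B3 = {f, g}  B4 = {e, f}  B5 = {e, h}  B6 = {d, h}  B7 = {c, d}
Tree: B1–B2, B2–B3, B3–B4, B4–B5, B5–B6, B6–B7

The largest bag has 2 vertices, giving width 1; this decomposition certifies tw(G) ≤ 1. G has an edge, so its treewidth is at least 1. The upper and lower bounds meet at 1, so that is the treewidth.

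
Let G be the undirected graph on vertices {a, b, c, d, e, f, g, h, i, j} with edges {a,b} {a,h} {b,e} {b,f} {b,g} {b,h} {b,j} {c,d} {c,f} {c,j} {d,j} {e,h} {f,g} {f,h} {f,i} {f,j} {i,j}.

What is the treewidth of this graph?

A width-2 tree decomposition is:
Bags: B1 = {b, f, h}  B2 = {b, e, h}  B3 = {b, f, j}  B4 = {f, i, j}  B5 = {b, f, g}  B6 = {a, b, h}  B7 = {c, f, j}  B8 = {c, d, j}
Tree: B1–B2, B1–B3, B3–B4, B3–B5, B1–B6, B4–B7, B7–B8
Every bag has size at most 3, so the width is 3 − 1 = 2 and tw(G) ≤ 2. For the lower bound, the 3 vertices {c, d, j} are pairwise adjacent, and any tree decomposition puts a clique entirely inside one bag — forcing width ≥ 2. Hence tw(G) = 2 exactly.

2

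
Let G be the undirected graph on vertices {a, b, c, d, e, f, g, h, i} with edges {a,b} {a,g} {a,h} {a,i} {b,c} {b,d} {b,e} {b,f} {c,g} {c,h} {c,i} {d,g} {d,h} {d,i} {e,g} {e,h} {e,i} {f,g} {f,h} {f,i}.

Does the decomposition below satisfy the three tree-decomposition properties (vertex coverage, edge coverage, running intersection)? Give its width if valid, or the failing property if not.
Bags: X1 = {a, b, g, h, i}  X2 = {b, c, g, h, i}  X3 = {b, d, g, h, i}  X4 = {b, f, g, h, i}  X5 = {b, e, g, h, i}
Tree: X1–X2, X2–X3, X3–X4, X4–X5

Yes; width 4.

Checking the three conditions: (i) the bags cover all of {a, b, c, d, e, f, g, h, i}; (ii) for each edge, some bag contains both endpoints; (iii) the bags containing any fixed vertex form a subtree. All hold, so the decomposition is valid with width 5 − 1 = 4.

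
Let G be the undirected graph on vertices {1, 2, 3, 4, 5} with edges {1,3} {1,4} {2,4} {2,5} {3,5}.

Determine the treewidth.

A width-2 tree decomposition is:
Bags: B1 = {1, 3, 4}  B2 = {3, 4, 5}  B3 = {2, 4, 5}
Tree: B1–B2, B2–B3
Each bag holds 3 vertices, so the decomposition has width 2, which upper-bounds the treewidth. Since 4–1–3–5–2–4 is a cycle in G, G is not acyclic. Forests are exactly the graphs of treewidth ≤ 1, so tw(G) ≥ 2. The upper and lower bounds meet at 2, so that is the treewidth.

2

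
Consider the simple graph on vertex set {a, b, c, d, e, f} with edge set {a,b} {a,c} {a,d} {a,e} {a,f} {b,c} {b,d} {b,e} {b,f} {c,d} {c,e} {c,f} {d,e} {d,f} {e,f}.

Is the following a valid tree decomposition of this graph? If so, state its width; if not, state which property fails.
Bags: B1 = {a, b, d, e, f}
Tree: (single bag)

A tree decomposition must satisfy three properties: every vertex lies in some bag; for every edge, both endpoints lie together in some bag; and for every vertex, the bags containing it form a connected subtree. Here vertex c appears in no bag, so the decomposition is invalid.

No — vertex c appears in no bag.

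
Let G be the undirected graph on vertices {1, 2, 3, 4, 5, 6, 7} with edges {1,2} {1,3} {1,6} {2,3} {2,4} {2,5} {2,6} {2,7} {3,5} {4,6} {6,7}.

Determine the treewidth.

A width-2 tree decomposition is:
Bags: B1 = {2, 4, 6}  B2 = {1, 2, 6}  B3 = {1, 2, 3}  B4 = {2, 6, 7}  B5 = {2, 3, 5}
Tree: B1–B2, B2–B3, B2–B4, B3–B5
The largest bag has 3 vertices, giving width 2; this decomposition certifies tw(G) ≤ 2. On the other hand G contains the 3-clique {1, 2, 3}. A clique must lie in a single bag of any decomposition, so no decomposition can have width below 2. The upper and lower bounds meet at 2, so that is the treewidth.

2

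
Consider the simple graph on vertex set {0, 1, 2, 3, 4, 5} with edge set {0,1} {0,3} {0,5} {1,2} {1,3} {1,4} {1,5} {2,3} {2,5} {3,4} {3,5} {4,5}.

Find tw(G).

A width-3 tree decomposition is:
Bags: B1 = {0, 1, 3, 5}  B2 = {1, 2, 3, 5}  B3 = {1, 3, 4, 5}
Tree: B1–B2, B2–B3
The largest bag has 4 vertices, giving width 3; this decomposition certifies tw(G) ≤ 3. On the other hand G contains the 4-clique {0, 1, 3, 5}. A clique must lie in a single bag of any decomposition, so no decomposition can have width below 3. The upper and lower bounds meet at 3, so that is the treewidth.

3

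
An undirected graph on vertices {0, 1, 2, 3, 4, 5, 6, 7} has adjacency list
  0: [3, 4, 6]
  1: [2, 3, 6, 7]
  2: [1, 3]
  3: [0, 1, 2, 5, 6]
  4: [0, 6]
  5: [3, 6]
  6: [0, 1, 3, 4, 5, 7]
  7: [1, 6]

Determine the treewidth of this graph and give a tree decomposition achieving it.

Treewidth 2.
Bags: B1 = {0, 3, 6}  B2 = {0, 4, 6}  B3 = {1, 3, 6}  B4 = {3, 5, 6}  B5 = {1, 6, 7}  B6 = {1, 2, 3}
Tree: B1–B2, B1–B3, B1–B4, B3–B5, B3–B6

Each bag holds 3 vertices, so the decomposition has width 2, which upper-bounds the treewidth. Conversely, {1, 2, 3} is a clique of size 3, and the vertices of any clique must share a bag in every tree decomposition; so some bag has ≥ 3 vertices and tw(G) ≥ 2. Hence tw(G) = 2 exactly.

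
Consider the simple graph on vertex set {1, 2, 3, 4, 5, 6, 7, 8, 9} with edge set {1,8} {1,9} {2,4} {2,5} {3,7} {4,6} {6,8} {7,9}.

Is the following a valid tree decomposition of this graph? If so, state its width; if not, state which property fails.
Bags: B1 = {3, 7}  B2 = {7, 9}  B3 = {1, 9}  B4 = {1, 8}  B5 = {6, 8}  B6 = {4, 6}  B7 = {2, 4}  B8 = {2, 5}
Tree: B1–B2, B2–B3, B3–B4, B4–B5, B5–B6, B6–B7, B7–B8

Yes; width 1.

Checking the three conditions: (i) the bags cover all of {1, 2, 3, 4, 5, 6, 7, 8, 9}; (ii) for each edge, some bag contains both endpoints; (iii) the bags containing any fixed vertex form a subtree. All hold, so the decomposition is valid with width 2 − 1 = 1.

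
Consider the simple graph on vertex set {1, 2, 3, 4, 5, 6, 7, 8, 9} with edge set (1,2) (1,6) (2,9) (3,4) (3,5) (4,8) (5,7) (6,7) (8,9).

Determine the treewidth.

2

A width-2 tree decomposition is:
Bags: B1 = {4, 8, 9}  B2 = {2, 4, 9}  B3 = {1, 2, 4}  B4 = {1, 4, 6}  B5 = {4, 6, 7}  B6 = {4, 5, 7}  B7 = {3, 4, 5}
Tree: B1–B2, B2–B3, B3–B4, B4–B5, B5–B6, B6–B7
Each bag holds 3 vertices, so the decomposition has width 2, which upper-bounds the treewidth. The edges 4–8–9–2–1–6–7–5–3–4 form a cycle, so G is not a tree and its treewidth is at least 2. Hence tw(G) = 2 exactly.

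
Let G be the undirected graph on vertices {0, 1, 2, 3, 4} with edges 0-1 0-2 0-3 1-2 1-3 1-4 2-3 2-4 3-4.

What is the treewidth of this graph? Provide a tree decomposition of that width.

Each bag holds 4 vertices, so the decomposition has width 3, which upper-bounds the treewidth. Conversely, {0, 1, 2, 3} is a clique of size 4, and the vertices of any clique must share a bag in every tree decomposition; so some bag has ≥ 4 vertices and tw(G) ≥ 3. Hence tw(G) = 3 exactly.

Treewidth 3.
One such decomposition:
Bags: B1 = {0, 1, 2, 3}  B2 = {1, 2, 3, 4}
Tree: B1–B2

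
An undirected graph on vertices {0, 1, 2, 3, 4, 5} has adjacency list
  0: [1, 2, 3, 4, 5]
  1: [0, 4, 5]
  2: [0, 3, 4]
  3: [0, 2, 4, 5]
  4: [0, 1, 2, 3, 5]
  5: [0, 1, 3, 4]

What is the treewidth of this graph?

3

A width-3 tree decomposition is:
Bags: B1 = {0, 3, 4, 5}  B2 = {0, 2, 3, 4}  B3 = {0, 1, 4, 5}
Tree: B1–B2, B1–B3
Every bag has size at most 4, so the width is 4 − 1 = 3 and tw(G) ≤ 3. For the lower bound, the 4 vertices {0, 1, 4, 5} are pairwise adjacent, and any tree decomposition puts a clique entirely inside one bag — forcing width ≥ 3. The upper and lower bounds meet at 3, so that is the treewidth.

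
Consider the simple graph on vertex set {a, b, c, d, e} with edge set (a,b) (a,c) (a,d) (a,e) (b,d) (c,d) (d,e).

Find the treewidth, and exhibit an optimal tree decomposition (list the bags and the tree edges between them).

Every bag has size at most 3, so the width is 3 − 1 = 2 and tw(G) ≤ 2. Conversely, {a, d, e} is a clique of size 3, and the vertices of any clique must share a bag in every tree decomposition; so some bag has ≥ 3 vertices and tw(G) ≥ 2. Hence tw(G) = 2 exactly.

Treewidth 2.
One optimal decomposition is:
Bags: B1 = {a, b, d}  B2 = {a, c, d}  B3 = {a, d, e}
Tree: B1–B2, B2–B3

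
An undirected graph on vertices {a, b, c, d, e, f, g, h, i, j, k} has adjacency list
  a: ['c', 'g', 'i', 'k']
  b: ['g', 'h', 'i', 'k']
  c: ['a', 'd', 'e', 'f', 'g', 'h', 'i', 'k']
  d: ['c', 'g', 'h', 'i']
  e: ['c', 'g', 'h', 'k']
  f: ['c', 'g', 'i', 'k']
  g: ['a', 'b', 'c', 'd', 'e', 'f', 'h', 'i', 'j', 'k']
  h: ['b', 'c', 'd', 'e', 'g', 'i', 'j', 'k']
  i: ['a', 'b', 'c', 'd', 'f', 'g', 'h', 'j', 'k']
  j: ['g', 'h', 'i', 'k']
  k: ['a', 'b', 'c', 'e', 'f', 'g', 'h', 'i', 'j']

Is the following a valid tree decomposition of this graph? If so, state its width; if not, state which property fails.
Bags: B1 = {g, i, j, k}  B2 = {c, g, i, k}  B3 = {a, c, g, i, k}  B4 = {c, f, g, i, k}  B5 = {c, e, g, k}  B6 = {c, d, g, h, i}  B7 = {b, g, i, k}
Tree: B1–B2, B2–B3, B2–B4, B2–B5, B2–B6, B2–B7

No — edge (h,j) lies in no bag.

A tree decomposition must satisfy three properties: every vertex lies in some bag; for every edge, both endpoints lie together in some bag; and for every vertex, the bags containing it form a connected subtree. Here edge (h,j) lies in no bag, so the decomposition is invalid.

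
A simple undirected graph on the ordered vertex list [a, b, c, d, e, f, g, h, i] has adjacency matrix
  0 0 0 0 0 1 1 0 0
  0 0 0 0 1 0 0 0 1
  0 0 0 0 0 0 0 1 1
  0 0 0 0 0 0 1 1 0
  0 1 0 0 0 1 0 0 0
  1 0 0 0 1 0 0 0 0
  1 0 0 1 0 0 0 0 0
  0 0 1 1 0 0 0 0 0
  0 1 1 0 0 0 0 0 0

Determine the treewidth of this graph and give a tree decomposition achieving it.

Each bag holds 3 vertices, so the decomposition has width 2, which upper-bounds the treewidth. Since d–g–a–f–e–b–i–c–h–d is a cycle in G, G is not acyclic. Forests are exactly the graphs of treewidth ≤ 1, so tw(G) ≥ 2. The upper and lower bounds meet at 2, so that is the treewidth.

Treewidth 2.
One such decomposition:
Bags: B1 = {a, d, g}  B2 = {a, d, f}  B3 = {d, e, f}  B4 = {b, d, e}  B5 = {b, d, i}  B6 = {c, d, i}  B7 = {c, d, h}
Tree: B1–B2, B2–B3, B3–B4, B4–B5, B5–B6, B6–B7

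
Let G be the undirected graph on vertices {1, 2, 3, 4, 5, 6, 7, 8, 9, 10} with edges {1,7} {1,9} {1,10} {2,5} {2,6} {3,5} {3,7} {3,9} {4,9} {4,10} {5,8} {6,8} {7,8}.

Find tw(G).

2

A width-2 tree decomposition is:
Bags: B1 = {2, 6, 8}  B2 = {2, 5, 8}  B3 = {5, 7, 8}  B4 = {3, 5, 7}  B5 = {1, 3, 7}  B6 = {1, 3, 9}  B7 = {1, 9, 10}  B8 = {4, 9, 10}
Tree: B1–B2, B2–B3, B3–B4, B4–B5, B5–B6, B6–B7, B7–B8
The largest bag has 3 vertices, giving width 2; this decomposition certifies tw(G) ≤ 2. Since 6–2–5–8–6 is a cycle in G, G is not acyclic. Forests are exactly the graphs of treewidth ≤ 1, so tw(G) ≥ 2. Hence tw(G) = 2 exactly.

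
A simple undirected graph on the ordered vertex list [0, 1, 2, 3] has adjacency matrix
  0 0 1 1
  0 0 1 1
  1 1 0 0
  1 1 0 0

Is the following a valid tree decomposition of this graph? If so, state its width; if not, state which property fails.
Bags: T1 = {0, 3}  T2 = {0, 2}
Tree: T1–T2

A tree decomposition must satisfy three properties: every vertex lies in some bag; for every edge, both endpoints lie together in some bag; and for every vertex, the bags containing it form a connected subtree. Here vertex 1 appears in no bag, so the decomposition is invalid.

No — vertex 1 appears in no bag.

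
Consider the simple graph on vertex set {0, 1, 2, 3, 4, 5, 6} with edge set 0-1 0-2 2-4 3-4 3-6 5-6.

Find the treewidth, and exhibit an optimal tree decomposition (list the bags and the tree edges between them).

The largest bag has 2 vertices, giving width 1; this decomposition certifies tw(G) ≤ 1. Since G has at least one edge (e.g. 1–0), it is not an edgeless graph, so tw(G) ≥ 1. Hence tw(G) = 1 exactly.

Treewidth 1.
One such decomposition:
Bags: B1 = {0, 1}  B2 = {0, 2}  B3 = {2, 4}  B4 = {3, 4}  B5 = {3, 6}  B6 = {5, 6}
Tree: B1–B2, B2–B3, B3–B4, B4–B5, B5–B6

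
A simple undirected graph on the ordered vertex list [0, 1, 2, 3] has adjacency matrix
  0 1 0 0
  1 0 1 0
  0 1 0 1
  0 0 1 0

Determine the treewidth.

1

A width-1 tree decomposition is:
Bags: B1 = {2, 3}  B2 = {1, 2}  B3 = {0, 1}
Tree: B1–B2, B2–B3
Each bag holds 2 vertices, so the decomposition has width 1, which upper-bounds the treewidth. G has an edge, so its treewidth is at least 1. Therefore the treewidth is 1.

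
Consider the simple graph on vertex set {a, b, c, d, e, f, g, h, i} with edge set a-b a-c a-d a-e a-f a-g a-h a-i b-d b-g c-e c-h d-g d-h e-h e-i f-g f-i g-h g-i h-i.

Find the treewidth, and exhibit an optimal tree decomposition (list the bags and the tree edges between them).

Treewidth 3.
One optimal decomposition is:
Bags: B1 = {a, e, h, i}  B2 = {a, g, h, i}  B3 = {a, d, g, h}  B4 = {a, f, g, i}  B5 = {a, c, e, h}  B6 = {a, b, d, g}
Tree: B1–B2, B2–B3, B2–B4, B1–B5, B3–B6

The largest bag has 4 vertices, giving width 3; this decomposition certifies tw(G) ≤ 3. On the other hand G contains the 4-clique {a, d, g, h}. A clique must lie in a single bag of any decomposition, so no decomposition can have width below 3. Combining the bounds, tw(G) = 3.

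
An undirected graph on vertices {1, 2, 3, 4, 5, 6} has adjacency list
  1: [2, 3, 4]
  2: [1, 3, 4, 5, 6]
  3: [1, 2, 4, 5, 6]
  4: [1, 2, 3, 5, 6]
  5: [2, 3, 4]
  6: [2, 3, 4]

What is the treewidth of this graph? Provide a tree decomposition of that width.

Each bag holds 4 vertices, so the decomposition has width 3, which upper-bounds the treewidth. For the lower bound, the 4 vertices {1, 2, 3, 4} are pairwise adjacent, and any tree decomposition puts a clique entirely inside one bag — forcing width ≥ 3. Therefore the treewidth is 3.

Treewidth 3.
Bags: B1 = {2, 3, 4, 5}  B2 = {1, 2, 3, 4}  B3 = {2, 3, 4, 6}
Tree: B1–B2, B1–B3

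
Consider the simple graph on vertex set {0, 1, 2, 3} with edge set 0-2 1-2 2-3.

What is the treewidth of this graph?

A width-1 tree decomposition is:
Bags: B1 = {0, 2}  B2 = {1, 2}  B3 = {2, 3}
Tree: B1–B2, B2–B3
Each bag holds 2 vertices, so the decomposition has width 1, which upper-bounds the treewidth. G has an edge, so its treewidth is at least 1. Combining the bounds, tw(G) = 1.

1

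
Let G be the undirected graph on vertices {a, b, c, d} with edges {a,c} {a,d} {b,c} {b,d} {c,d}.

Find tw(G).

2

A width-2 tree decomposition is:
Bags: B1 = {b, c, d}  B2 = {a, c, d}
Tree: B1–B2
Every bag has size at most 3, so the width is 3 − 1 = 2 and tw(G) ≤ 2. For the lower bound, the 3 vertices {a, c, d} are pairwise adjacent, and any tree decomposition puts a clique entirely inside one bag — forcing width ≥ 2. Therefore the treewidth is 2.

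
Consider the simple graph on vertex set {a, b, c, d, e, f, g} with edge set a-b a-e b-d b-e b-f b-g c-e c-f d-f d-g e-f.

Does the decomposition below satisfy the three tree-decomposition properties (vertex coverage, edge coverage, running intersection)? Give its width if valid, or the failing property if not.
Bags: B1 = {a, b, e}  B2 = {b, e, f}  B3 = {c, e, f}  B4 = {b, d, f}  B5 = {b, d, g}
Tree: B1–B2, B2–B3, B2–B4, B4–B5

Yes; width 2.

Every vertex of G appears in some bag (union = {a, b, c, d, e, f, g}); every edge is covered by a bag; and for each vertex v the set of bags containing v is connected in the bag tree. The decomposition is therefore valid. The largest bag has 3 vertices, so the width is 2.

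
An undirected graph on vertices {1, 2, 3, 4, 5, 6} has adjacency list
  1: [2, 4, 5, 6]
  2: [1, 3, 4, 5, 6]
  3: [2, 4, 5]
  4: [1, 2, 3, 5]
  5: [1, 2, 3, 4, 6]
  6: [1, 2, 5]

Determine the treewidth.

A width-3 tree decomposition is:
Bags: B1 = {1, 2, 4, 5}  B2 = {1, 2, 5, 6}  B3 = {2, 3, 4, 5}
Tree: B1–B2, B1–B3
Every bag has size at most 4, so the width is 4 − 1 = 3 and tw(G) ≤ 3. On the other hand G contains the 4-clique {1, 2, 4, 5}. A clique must lie in a single bag of any decomposition, so no decomposition can have width below 3. Combining the bounds, tw(G) = 3.

3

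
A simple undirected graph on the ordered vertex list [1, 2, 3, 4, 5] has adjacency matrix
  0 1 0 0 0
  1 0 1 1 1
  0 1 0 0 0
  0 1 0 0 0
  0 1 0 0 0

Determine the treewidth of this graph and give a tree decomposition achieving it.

Treewidth 1.
One optimal decomposition is:
Bags: B1 = {2, 4}  B2 = {2, 5}  B3 = {1, 2}  B4 = {2, 3}
Tree: B1–B2, B2–B3, B3–B4

Each bag holds 2 vertices, so the decomposition has width 1, which upper-bounds the treewidth. Since G has at least one edge (e.g. 2–4), it is not an edgeless graph, so tw(G) ≥ 1. Combining the bounds, tw(G) = 1.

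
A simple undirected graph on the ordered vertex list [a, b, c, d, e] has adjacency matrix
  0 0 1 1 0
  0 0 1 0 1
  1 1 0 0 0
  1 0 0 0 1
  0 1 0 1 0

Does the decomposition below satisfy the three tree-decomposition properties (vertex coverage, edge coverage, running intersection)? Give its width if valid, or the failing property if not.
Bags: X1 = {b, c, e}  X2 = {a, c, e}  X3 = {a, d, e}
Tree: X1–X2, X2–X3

Yes; width 2.

Vertex coverage: the bags together contain {a, b, c, d, e}, the full vertex set. Edge coverage: each edge of G has both endpoints in at least one bag. Running intersection: for every vertex, the bags containing it form a connected subtree. All three properties hold, so this is a valid tree decomposition of width max|bag| − 1 = 2, and hence tw(G) ≤ 2.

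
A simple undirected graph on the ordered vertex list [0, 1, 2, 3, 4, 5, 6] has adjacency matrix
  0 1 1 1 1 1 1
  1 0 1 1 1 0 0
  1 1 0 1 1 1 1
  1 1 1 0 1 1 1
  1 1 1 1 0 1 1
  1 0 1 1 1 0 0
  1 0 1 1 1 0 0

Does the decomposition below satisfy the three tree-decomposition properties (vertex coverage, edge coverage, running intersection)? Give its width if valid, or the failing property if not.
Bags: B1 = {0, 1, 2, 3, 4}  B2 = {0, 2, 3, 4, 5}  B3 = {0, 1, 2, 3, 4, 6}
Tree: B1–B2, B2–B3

No — bags containing vertex 1 are not connected in the tree.

A tree decomposition must satisfy three properties: every vertex lies in some bag; for every edge, both endpoints lie together in some bag; and for every vertex, the bags containing it form a connected subtree. Here bags containing vertex 1 are not connected in the tree, so the decomposition is invalid.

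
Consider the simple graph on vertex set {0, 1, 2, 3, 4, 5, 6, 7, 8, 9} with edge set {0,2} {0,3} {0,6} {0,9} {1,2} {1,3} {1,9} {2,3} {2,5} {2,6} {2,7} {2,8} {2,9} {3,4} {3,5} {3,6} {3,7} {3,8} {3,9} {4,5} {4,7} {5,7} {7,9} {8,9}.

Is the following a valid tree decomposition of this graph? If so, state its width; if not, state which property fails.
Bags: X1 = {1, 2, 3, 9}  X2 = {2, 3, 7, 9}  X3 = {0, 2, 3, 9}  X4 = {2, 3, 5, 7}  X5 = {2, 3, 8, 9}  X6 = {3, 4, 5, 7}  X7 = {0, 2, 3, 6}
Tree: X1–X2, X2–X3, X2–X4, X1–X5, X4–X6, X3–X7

Yes; width 3.

Vertex coverage: the bags together contain {0, 1, 2, 3, 4, 5, 6, 7, 8, 9}, the full vertex set. Edge coverage: each edge of G has both endpoints in at least one bag. Running intersection: for every vertex, the bags containing it form a connected subtree. All three properties hold, so this is a valid tree decomposition of width max|bag| − 1 = 3, and hence tw(G) ≤ 3.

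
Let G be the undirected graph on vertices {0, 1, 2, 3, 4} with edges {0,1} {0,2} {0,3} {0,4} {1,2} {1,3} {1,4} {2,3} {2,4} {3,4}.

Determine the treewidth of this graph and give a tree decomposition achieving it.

Treewidth 4.
One such decomposition:
Bags: B1 = {0, 1, 2, 3, 4}
Tree: (single bag)

A single bag containing all 5 vertices is trivially a valid decomposition of width 4. On the other hand G contains the 5-clique {0, 1, 2, 3, 4}. A clique must lie in a single bag of any decomposition, so no decomposition can have width below 4. Hence tw(G) = 4 exactly.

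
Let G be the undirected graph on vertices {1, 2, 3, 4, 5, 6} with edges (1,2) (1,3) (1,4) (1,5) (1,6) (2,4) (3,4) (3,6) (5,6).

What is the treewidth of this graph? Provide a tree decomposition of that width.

Each bag holds 3 vertices, so the decomposition has width 2, which upper-bounds the treewidth. For the lower bound, the 3 vertices {1, 2, 4} are pairwise adjacent, and any tree decomposition puts a clique entirely inside one bag — forcing width ≥ 2. The upper and lower bounds meet at 2, so that is the treewidth.

Treewidth 2.
One optimal decomposition is:
Bags: B1 = {1, 3, 4}  B2 = {1, 3, 6}  B3 = {1, 2, 4}  B4 = {1, 5, 6}
Tree: B1–B2, B1–B3, B2–B4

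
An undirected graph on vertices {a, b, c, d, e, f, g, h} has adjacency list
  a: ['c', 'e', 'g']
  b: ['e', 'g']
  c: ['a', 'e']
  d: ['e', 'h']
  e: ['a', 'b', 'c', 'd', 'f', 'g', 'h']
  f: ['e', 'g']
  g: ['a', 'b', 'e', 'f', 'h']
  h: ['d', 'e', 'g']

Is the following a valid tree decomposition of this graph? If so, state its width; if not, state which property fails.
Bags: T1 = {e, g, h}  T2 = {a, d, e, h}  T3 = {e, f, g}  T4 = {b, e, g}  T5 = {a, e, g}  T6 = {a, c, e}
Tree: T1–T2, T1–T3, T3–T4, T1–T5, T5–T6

No — bags containing vertex a are not connected in the tree.

A tree decomposition must satisfy three properties: every vertex lies in some bag; for every edge, both endpoints lie together in some bag; and for every vertex, the bags containing it form a connected subtree. Here bags containing vertex a are not connected in the tree, so the decomposition is invalid.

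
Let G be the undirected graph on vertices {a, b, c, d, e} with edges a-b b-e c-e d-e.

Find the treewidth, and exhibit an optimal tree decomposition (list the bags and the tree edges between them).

Every bag has size at most 2, so the width is 2 − 1 = 1 and tw(G) ≤ 1. G has an edge, so its treewidth is at least 1. Combining the bounds, tw(G) = 1.

Treewidth 1.
Bags: B1 = {b, e}  B2 = {c, e}  B3 = {a, b}  B4 = {d, e}
Tree: B1–B2, B1–B3, B1–B4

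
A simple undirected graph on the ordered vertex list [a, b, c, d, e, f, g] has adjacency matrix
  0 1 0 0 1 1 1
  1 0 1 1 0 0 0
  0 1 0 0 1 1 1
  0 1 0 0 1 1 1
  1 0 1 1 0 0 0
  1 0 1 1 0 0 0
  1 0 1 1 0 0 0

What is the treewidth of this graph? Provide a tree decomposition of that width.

Each bag holds 4 vertices, so the decomposition has width 3, which upper-bounds the treewidth. For the lower bound: the 4 vertex sets {d,f}, {a,b}, {c}, {g} are disjoint, each induces a connected subgraph, and every pair is joined by at least one edge of G. Contracting each set to a single vertex therefore yields K_{4} as a minor, and since treewidth is minor-monotone, tw(G) ≥ tw(K_{4}) = 3. Hence tw(G) = 3 exactly.

Treewidth 3.
One optimal decomposition is:
Bags: B1 = {a, c, d, f}  B2 = {a, b, c, d}  B3 = {a, c, d, g}  B4 = {a, c, d, e}
Tree: B1–B2, B2–B3, B3–B4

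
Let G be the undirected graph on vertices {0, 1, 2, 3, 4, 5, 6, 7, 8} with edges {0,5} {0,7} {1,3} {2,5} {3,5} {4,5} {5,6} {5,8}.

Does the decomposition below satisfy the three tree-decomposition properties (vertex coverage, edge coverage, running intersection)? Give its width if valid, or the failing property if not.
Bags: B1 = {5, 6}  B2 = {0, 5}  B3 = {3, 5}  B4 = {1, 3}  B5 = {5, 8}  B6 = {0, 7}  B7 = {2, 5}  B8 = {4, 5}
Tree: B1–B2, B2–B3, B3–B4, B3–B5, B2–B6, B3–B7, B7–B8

Yes; width 1.

Checking the three conditions: (i) the bags cover all of {0, 1, 2, 3, 4, 5, 6, 7, 8}; (ii) for each edge, some bag contains both endpoints; (iii) the bags containing any fixed vertex form a subtree. All hold, so the decomposition is valid with width 2 − 1 = 1.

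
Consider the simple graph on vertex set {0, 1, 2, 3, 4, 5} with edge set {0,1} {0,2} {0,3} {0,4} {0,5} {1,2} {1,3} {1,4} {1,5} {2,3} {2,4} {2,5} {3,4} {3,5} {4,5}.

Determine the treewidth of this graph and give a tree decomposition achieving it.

Treewidth 5.
Bags: B1 = {0, 1, 2, 3, 4, 5}
Tree: (single bag)

With just one bag of size 6, the width is 6 − 1 = 5, so tw(G) ≤ 5. Conversely, {0, 1, 2, 3, 4, 5} is a clique of size 6, and the vertices of any clique must share a bag in every tree decomposition; so some bag has ≥ 6 vertices and tw(G) ≥ 5. Combining the bounds, tw(G) = 5.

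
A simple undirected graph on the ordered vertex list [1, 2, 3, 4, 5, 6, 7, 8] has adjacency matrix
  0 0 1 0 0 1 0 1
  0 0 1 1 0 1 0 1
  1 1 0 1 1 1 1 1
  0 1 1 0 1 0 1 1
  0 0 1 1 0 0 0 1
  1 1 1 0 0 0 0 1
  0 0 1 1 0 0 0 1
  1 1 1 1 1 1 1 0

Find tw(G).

A width-3 tree decomposition is:
Bags: B1 = {2, 3, 4, 8}  B2 = {3, 4, 7, 8}  B3 = {3, 4, 5, 8}  B4 = {2, 3, 6, 8}  B5 = {1, 3, 6, 8}
Tree: B1–B2, B2–B3, B1–B4, B4–B5
Every bag has size at most 4, so the width is 4 − 1 = 3 and tw(G) ≤ 3. On the other hand G contains the 4-clique {1, 3, 6, 8}. A clique must lie in a single bag of any decomposition, so no decomposition can have width below 3. Therefore the treewidth is 3.

3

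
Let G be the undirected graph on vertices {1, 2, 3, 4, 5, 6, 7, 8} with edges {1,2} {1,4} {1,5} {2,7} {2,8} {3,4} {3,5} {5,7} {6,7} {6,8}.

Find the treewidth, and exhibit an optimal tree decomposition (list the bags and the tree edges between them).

Treewidth 2.
One optimal decomposition is:
Bags: B1 = {3, 4, 5}  B2 = {1, 4, 5}  B3 = {1, 5, 7}  B4 = {1, 2, 7}  B5 = {2, 6, 7}  B6 = {2, 6, 8}
Tree: B1–B2, B2–B3, B3–B4, B4–B5, B5–B6

The largest bag has 3 vertices, giving width 2; this decomposition certifies tw(G) ≤ 2. Since 3–4–1–5–3 is a cycle in G, G is not acyclic. Forests are exactly the graphs of treewidth ≤ 1, so tw(G) ≥ 2. Combining the bounds, tw(G) = 2.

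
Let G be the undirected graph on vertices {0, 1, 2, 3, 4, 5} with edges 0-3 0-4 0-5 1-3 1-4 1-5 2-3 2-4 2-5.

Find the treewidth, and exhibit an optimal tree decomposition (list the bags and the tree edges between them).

Treewidth 3.
One optimal decomposition is:
Bags: B1 = {0, 1, 2, 4}  B2 = {0, 1, 2, 3}  B3 = {0, 1, 2, 5}
Tree: B1–B2, B2–B3

The largest bag has 4 vertices, giving width 3; this decomposition certifies tw(G) ≤ 3. For the lower bound: the 4 vertex sets {0,4}, {2,3}, {1}, {5} are disjoint, each induces a connected subgraph, and every pair is joined by at least one edge of G. Contracting each set to a single vertex therefore yields K_{4} as a minor, and since treewidth is minor-monotone, tw(G) ≥ tw(K_{4}) = 3. Hence tw(G) = 3 exactly.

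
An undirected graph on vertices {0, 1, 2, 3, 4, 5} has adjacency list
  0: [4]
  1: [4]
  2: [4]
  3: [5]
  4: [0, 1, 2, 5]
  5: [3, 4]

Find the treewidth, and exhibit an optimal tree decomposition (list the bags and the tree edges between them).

Every bag has size at most 2, so the width is 2 − 1 = 1 and tw(G) ≤ 1. Since G has at least one edge (e.g. 5–3), it is not an edgeless graph, so tw(G) ≥ 1. Combining the bounds, tw(G) = 1.

Treewidth 1.
One such decomposition:
Bags: B1 = {3, 5}  B2 = {4, 5}  B3 = {2, 4}  B4 = {0, 4}  B5 = {1, 4}
Tree: B1–B2, B2–B3, B2–B4, B4–B5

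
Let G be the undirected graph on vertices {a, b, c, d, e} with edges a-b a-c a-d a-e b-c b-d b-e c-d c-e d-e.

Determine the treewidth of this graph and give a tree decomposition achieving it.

With just one bag of size 5, the width is 5 − 1 = 4, so tw(G) ≤ 4. For the lower bound, the 5 vertices {a, b, c, d, e} are pairwise adjacent, and any tree decomposition puts a clique entirely inside one bag — forcing width ≥ 4. Therefore the treewidth is 4.

Treewidth 4.
One optimal decomposition is:
Bags: B1 = {a, b, c, d, e}
Tree: (single bag)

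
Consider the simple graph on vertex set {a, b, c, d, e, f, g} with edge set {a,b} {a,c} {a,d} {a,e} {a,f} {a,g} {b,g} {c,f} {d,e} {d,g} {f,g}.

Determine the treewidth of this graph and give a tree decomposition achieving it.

Treewidth 2.
Bags: B1 = {a, d, g}  B2 = {a, f, g}  B3 = {a, c, f}  B4 = {a, b, g}  B5 = {a, d, e}
Tree: B1–B2, B2–B3, B2–B4, B1–B5

Every bag has size at most 3, so the width is 3 − 1 = 2 and tw(G) ≤ 2. For the lower bound, the 3 vertices {a, d, g} are pairwise adjacent, and any tree decomposition puts a clique entirely inside one bag — forcing width ≥ 2. Combining the bounds, tw(G) = 2.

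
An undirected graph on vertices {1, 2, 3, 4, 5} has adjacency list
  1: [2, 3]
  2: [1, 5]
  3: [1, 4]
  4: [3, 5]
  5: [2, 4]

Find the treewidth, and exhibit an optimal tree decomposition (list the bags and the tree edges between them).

Treewidth 2.
Bags: B1 = {1, 2, 3}  B2 = {2, 3, 4}  B3 = {2, 4, 5}
Tree: B1–B2, B2–B3

Every bag has size at most 3, so the width is 3 − 1 = 2 and tw(G) ≤ 2. The edges 2–1–3–4–5–2 form a cycle, so G is not a tree and its treewidth is at least 2. Hence tw(G) = 2 exactly.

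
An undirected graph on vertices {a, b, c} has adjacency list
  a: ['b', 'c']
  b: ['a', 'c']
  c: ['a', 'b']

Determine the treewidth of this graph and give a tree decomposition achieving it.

With just one bag of size 3, the width is 3 − 1 = 2, so tw(G) ≤ 2. For the lower bound, the 3 vertices {a, b, c} are pairwise adjacent, and any tree decomposition puts a clique entirely inside one bag — forcing width ≥ 2. Therefore the treewidth is 2.

Treewidth 2.
Bags: B1 = {a, b, c}
Tree: (single bag)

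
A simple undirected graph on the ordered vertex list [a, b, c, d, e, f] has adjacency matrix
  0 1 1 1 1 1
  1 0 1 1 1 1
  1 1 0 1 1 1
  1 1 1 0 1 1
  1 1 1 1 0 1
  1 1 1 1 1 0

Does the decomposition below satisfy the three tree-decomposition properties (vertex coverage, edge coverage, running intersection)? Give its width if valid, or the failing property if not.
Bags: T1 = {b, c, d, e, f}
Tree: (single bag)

A tree decomposition must satisfy three properties: every vertex lies in some bag; for every edge, both endpoints lie together in some bag; and for every vertex, the bags containing it form a connected subtree. Here vertex a appears in no bag, so the decomposition is invalid.

No — vertex a appears in no bag.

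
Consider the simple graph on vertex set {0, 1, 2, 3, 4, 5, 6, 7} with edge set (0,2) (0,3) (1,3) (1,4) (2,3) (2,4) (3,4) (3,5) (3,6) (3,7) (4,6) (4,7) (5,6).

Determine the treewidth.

A width-2 tree decomposition is:
Bags: B1 = {1, 3, 4}  B2 = {2, 3, 4}  B3 = {0, 2, 3}  B4 = {3, 4, 7}  B5 = {3, 4, 6}  B6 = {3, 5, 6}
Tree: B1–B2, B2–B3, B2–B4, B4–B5, B5–B6
Each bag holds 3 vertices, so the decomposition has width 2, which upper-bounds the treewidth. For the lower bound, the 3 vertices {0, 2, 3} are pairwise adjacent, and any tree decomposition puts a clique entirely inside one bag — forcing width ≥ 2. The upper and lower bounds meet at 2, so that is the treewidth.

2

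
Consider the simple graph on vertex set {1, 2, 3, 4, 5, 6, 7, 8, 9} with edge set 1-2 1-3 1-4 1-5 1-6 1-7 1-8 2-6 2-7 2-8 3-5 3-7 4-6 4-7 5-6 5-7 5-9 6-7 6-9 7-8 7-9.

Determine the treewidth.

3

A width-3 tree decomposition is:
Bags: B1 = {1, 3, 5, 7}  B2 = {1, 5, 6, 7}  B3 = {1, 2, 6, 7}  B4 = {5, 6, 7, 9}  B5 = {1, 2, 7, 8}  B6 = {1, 4, 6, 7}
Tree: B1–B2, B2–B3, B2–B4, B3–B5, B2–B6
The largest bag has 4 vertices, giving width 3; this decomposition certifies tw(G) ≤ 3. On the other hand G contains the 4-clique {1, 2, 7, 8}. A clique must lie in a single bag of any decomposition, so no decomposition can have width below 3. Combining the bounds, tw(G) = 3.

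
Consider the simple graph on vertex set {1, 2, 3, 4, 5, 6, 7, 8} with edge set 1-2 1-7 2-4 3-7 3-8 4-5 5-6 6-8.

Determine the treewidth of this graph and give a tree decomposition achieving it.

The largest bag has 3 vertices, giving width 2; this decomposition certifies tw(G) ≤ 2. For the lower bound, G contains the cycle 3–8–6–5–4–2–1–7–3, so G is not a forest; only forests have treewidth ≤ 1, hence tw(G) ≥ 2. Combining the bounds, tw(G) = 2.

Treewidth 2.
One optimal decomposition is:
Bags: B1 = {3, 6, 8}  B2 = {3, 5, 6}  B3 = {3, 4, 5}  B4 = {2, 3, 4}  B5 = {1, 2, 3}  B6 = {1, 3, 7}
Tree: B1–B2, B2–B3, B3–B4, B4–B5, B5–B6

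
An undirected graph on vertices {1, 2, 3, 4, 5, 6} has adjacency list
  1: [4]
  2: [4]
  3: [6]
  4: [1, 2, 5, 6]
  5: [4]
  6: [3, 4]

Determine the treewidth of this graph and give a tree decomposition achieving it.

Each bag holds 2 vertices, so the decomposition has width 1, which upper-bounds the treewidth. Any graph with an edge has treewidth ≥ 1, and G has the edge 4–2. The upper and lower bounds meet at 1, so that is the treewidth.

Treewidth 1.
Bags: B1 = {2, 4}  B2 = {4, 5}  B3 = {4, 6}  B4 = {1, 4}  B5 = {3, 6}
Tree: B1–B2, B2–B3, B1–B4, B3–B5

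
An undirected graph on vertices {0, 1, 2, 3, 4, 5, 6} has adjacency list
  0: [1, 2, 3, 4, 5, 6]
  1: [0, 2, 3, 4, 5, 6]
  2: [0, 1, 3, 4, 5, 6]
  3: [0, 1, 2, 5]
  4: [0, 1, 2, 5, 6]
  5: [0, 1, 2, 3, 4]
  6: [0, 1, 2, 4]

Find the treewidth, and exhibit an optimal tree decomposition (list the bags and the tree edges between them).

Treewidth 4.
Bags: B1 = {0, 1, 2, 4, 5}  B2 = {0, 1, 2, 3, 5}  B3 = {0, 1, 2, 4, 6}
Tree: B1–B2, B1–B3

Each bag holds 5 vertices, so the decomposition has width 4, which upper-bounds the treewidth. On the other hand G contains the 5-clique {0, 1, 2, 3, 5}. A clique must lie in a single bag of any decomposition, so no decomposition can have width below 4. The upper and lower bounds meet at 4, so that is the treewidth.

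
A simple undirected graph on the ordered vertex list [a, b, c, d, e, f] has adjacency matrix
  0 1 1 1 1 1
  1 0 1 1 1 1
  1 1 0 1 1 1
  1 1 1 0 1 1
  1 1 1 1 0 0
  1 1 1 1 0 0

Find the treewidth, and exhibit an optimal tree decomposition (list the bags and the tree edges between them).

Treewidth 4.
One optimal decomposition is:
Bags: B1 = {a, b, c, d, f}  B2 = {a, b, c, d, e}
Tree: B1–B2

The largest bag has 5 vertices, giving width 4; this decomposition certifies tw(G) ≤ 4. For the lower bound, the 5 vertices {a, b, c, d, e} are pairwise adjacent, and any tree decomposition puts a clique entirely inside one bag — forcing width ≥ 4. Hence tw(G) = 4 exactly.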